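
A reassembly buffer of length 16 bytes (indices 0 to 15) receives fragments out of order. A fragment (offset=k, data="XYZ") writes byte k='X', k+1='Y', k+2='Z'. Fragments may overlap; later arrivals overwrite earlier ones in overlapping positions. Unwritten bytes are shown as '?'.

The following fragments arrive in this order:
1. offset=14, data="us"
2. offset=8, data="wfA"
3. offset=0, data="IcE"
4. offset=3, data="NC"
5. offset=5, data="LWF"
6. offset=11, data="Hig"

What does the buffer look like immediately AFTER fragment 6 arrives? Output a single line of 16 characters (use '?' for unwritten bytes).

Fragment 1: offset=14 data="us" -> buffer=??????????????us
Fragment 2: offset=8 data="wfA" -> buffer=????????wfA???us
Fragment 3: offset=0 data="IcE" -> buffer=IcE?????wfA???us
Fragment 4: offset=3 data="NC" -> buffer=IcENC???wfA???us
Fragment 5: offset=5 data="LWF" -> buffer=IcENCLWFwfA???us
Fragment 6: offset=11 data="Hig" -> buffer=IcENCLWFwfAHigus

Answer: IcENCLWFwfAHigus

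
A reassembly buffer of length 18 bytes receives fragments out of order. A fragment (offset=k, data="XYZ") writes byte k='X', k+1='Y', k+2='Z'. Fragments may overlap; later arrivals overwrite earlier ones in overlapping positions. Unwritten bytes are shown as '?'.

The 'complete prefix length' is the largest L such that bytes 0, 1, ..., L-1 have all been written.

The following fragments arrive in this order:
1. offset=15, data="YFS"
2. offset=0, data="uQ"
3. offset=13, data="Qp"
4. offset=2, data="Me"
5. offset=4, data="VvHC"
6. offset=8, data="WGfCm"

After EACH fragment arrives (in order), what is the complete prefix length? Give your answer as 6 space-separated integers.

Answer: 0 2 2 4 8 18

Derivation:
Fragment 1: offset=15 data="YFS" -> buffer=???????????????YFS -> prefix_len=0
Fragment 2: offset=0 data="uQ" -> buffer=uQ?????????????YFS -> prefix_len=2
Fragment 3: offset=13 data="Qp" -> buffer=uQ???????????QpYFS -> prefix_len=2
Fragment 4: offset=2 data="Me" -> buffer=uQMe?????????QpYFS -> prefix_len=4
Fragment 5: offset=4 data="VvHC" -> buffer=uQMeVvHC?????QpYFS -> prefix_len=8
Fragment 6: offset=8 data="WGfCm" -> buffer=uQMeVvHCWGfCmQpYFS -> prefix_len=18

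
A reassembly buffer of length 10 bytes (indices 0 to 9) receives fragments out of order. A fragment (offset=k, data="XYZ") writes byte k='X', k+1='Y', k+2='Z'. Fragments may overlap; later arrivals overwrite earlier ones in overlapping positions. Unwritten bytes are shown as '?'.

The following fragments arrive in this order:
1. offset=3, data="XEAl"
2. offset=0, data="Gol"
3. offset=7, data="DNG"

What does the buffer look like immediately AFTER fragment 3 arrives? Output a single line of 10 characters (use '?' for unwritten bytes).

Fragment 1: offset=3 data="XEAl" -> buffer=???XEAl???
Fragment 2: offset=0 data="Gol" -> buffer=GolXEAl???
Fragment 3: offset=7 data="DNG" -> buffer=GolXEAlDNG

Answer: GolXEAlDNG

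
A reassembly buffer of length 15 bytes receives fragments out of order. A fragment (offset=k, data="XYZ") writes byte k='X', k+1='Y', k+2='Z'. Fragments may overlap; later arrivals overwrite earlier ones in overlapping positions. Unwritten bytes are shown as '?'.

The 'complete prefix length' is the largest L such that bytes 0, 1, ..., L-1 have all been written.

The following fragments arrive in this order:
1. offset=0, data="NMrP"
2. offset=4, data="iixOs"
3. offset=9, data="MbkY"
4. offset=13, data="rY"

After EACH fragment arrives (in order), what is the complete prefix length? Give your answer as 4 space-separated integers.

Answer: 4 9 13 15

Derivation:
Fragment 1: offset=0 data="NMrP" -> buffer=NMrP??????????? -> prefix_len=4
Fragment 2: offset=4 data="iixOs" -> buffer=NMrPiixOs?????? -> prefix_len=9
Fragment 3: offset=9 data="MbkY" -> buffer=NMrPiixOsMbkY?? -> prefix_len=13
Fragment 4: offset=13 data="rY" -> buffer=NMrPiixOsMbkYrY -> prefix_len=15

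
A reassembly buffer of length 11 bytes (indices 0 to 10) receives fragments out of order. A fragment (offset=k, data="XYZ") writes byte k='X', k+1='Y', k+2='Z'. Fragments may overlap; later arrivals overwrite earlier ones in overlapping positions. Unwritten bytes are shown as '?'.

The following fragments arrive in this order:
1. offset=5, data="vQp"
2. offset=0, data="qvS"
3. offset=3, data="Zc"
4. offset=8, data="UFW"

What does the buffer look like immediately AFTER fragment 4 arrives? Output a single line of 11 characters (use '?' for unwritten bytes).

Fragment 1: offset=5 data="vQp" -> buffer=?????vQp???
Fragment 2: offset=0 data="qvS" -> buffer=qvS??vQp???
Fragment 3: offset=3 data="Zc" -> buffer=qvSZcvQp???
Fragment 4: offset=8 data="UFW" -> buffer=qvSZcvQpUFW

Answer: qvSZcvQpUFW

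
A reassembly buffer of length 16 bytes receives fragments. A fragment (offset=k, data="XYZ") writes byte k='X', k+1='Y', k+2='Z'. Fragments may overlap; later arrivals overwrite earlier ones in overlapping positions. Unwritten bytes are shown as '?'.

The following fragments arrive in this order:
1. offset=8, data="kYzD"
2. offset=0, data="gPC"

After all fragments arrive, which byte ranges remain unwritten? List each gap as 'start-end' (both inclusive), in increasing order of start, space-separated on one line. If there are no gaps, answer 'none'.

Answer: 3-7 12-15

Derivation:
Fragment 1: offset=8 len=4
Fragment 2: offset=0 len=3
Gaps: 3-7 12-15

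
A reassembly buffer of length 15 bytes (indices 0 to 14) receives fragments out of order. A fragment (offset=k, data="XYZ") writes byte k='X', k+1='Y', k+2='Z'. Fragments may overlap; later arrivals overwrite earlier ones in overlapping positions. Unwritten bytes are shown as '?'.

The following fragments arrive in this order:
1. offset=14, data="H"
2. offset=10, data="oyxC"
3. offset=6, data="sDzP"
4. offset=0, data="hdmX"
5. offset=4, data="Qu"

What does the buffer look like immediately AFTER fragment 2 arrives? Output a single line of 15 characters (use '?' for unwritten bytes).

Answer: ??????????oyxCH

Derivation:
Fragment 1: offset=14 data="H" -> buffer=??????????????H
Fragment 2: offset=10 data="oyxC" -> buffer=??????????oyxCH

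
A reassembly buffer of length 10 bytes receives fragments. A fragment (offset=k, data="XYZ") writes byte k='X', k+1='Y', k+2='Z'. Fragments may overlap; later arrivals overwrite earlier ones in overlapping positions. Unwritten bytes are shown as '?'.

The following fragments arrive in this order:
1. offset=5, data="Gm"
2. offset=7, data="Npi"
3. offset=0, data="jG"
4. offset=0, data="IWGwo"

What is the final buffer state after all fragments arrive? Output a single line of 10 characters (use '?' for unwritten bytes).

Fragment 1: offset=5 data="Gm" -> buffer=?????Gm???
Fragment 2: offset=7 data="Npi" -> buffer=?????GmNpi
Fragment 3: offset=0 data="jG" -> buffer=jG???GmNpi
Fragment 4: offset=0 data="IWGwo" -> buffer=IWGwoGmNpi

Answer: IWGwoGmNpi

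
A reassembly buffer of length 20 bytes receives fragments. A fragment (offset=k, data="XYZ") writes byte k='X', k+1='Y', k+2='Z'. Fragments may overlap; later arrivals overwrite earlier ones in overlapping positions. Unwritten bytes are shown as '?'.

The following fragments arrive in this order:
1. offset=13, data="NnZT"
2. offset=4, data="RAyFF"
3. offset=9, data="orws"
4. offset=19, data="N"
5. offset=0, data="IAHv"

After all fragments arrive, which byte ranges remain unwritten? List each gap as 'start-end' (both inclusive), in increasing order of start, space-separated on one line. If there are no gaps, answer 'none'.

Fragment 1: offset=13 len=4
Fragment 2: offset=4 len=5
Fragment 3: offset=9 len=4
Fragment 4: offset=19 len=1
Fragment 5: offset=0 len=4
Gaps: 17-18

Answer: 17-18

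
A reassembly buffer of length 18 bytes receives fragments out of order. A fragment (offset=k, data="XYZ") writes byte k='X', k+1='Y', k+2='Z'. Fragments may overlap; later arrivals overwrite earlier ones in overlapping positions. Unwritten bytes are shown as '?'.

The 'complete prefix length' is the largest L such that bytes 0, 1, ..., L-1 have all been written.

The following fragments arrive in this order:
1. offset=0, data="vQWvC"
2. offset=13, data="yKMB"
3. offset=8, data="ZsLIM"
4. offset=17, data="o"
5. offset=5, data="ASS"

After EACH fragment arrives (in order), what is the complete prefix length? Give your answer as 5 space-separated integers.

Answer: 5 5 5 5 18

Derivation:
Fragment 1: offset=0 data="vQWvC" -> buffer=vQWvC????????????? -> prefix_len=5
Fragment 2: offset=13 data="yKMB" -> buffer=vQWvC????????yKMB? -> prefix_len=5
Fragment 3: offset=8 data="ZsLIM" -> buffer=vQWvC???ZsLIMyKMB? -> prefix_len=5
Fragment 4: offset=17 data="o" -> buffer=vQWvC???ZsLIMyKMBo -> prefix_len=5
Fragment 5: offset=5 data="ASS" -> buffer=vQWvCASSZsLIMyKMBo -> prefix_len=18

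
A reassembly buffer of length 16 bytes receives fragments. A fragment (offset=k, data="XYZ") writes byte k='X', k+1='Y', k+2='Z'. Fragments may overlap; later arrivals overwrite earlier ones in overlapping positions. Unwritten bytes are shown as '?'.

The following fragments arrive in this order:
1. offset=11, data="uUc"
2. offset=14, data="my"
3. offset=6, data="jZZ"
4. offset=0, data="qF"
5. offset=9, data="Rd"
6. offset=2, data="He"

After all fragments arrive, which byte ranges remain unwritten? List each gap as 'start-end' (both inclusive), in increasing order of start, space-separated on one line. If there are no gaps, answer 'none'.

Fragment 1: offset=11 len=3
Fragment 2: offset=14 len=2
Fragment 3: offset=6 len=3
Fragment 4: offset=0 len=2
Fragment 5: offset=9 len=2
Fragment 6: offset=2 len=2
Gaps: 4-5

Answer: 4-5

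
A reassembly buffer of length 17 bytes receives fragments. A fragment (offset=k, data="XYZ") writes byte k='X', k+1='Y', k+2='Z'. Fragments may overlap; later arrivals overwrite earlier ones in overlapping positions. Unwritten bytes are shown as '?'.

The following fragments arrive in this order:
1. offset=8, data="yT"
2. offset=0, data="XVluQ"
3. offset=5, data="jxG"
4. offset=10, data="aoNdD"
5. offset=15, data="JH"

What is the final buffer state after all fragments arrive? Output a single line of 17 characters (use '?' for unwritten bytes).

Answer: XVluQjxGyTaoNdDJH

Derivation:
Fragment 1: offset=8 data="yT" -> buffer=????????yT???????
Fragment 2: offset=0 data="XVluQ" -> buffer=XVluQ???yT???????
Fragment 3: offset=5 data="jxG" -> buffer=XVluQjxGyT???????
Fragment 4: offset=10 data="aoNdD" -> buffer=XVluQjxGyTaoNdD??
Fragment 5: offset=15 data="JH" -> buffer=XVluQjxGyTaoNdDJH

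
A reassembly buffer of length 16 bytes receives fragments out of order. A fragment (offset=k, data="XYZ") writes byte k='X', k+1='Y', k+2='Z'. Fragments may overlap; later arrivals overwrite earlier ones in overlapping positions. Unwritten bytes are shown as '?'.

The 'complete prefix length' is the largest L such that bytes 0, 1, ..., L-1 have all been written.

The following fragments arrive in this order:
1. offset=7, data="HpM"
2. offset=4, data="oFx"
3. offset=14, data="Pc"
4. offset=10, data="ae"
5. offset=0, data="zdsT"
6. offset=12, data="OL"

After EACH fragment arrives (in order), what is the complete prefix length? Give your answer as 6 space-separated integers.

Answer: 0 0 0 0 12 16

Derivation:
Fragment 1: offset=7 data="HpM" -> buffer=???????HpM?????? -> prefix_len=0
Fragment 2: offset=4 data="oFx" -> buffer=????oFxHpM?????? -> prefix_len=0
Fragment 3: offset=14 data="Pc" -> buffer=????oFxHpM????Pc -> prefix_len=0
Fragment 4: offset=10 data="ae" -> buffer=????oFxHpMae??Pc -> prefix_len=0
Fragment 5: offset=0 data="zdsT" -> buffer=zdsToFxHpMae??Pc -> prefix_len=12
Fragment 6: offset=12 data="OL" -> buffer=zdsToFxHpMaeOLPc -> prefix_len=16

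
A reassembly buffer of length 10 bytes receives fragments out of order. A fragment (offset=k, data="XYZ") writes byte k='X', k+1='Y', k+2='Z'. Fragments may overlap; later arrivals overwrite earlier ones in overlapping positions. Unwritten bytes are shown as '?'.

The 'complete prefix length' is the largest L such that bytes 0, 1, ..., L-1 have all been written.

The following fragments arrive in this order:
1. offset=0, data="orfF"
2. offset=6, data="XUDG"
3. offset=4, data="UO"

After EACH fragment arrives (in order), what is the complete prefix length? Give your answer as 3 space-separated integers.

Answer: 4 4 10

Derivation:
Fragment 1: offset=0 data="orfF" -> buffer=orfF?????? -> prefix_len=4
Fragment 2: offset=6 data="XUDG" -> buffer=orfF??XUDG -> prefix_len=4
Fragment 3: offset=4 data="UO" -> buffer=orfFUOXUDG -> prefix_len=10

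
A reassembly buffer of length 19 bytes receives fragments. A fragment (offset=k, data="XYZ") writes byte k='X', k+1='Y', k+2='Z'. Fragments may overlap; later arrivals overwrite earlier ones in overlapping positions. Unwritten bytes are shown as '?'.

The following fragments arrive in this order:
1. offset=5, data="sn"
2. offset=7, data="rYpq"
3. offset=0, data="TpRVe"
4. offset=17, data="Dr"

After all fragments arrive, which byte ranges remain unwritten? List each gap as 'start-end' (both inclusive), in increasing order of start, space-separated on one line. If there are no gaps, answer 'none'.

Answer: 11-16

Derivation:
Fragment 1: offset=5 len=2
Fragment 2: offset=7 len=4
Fragment 3: offset=0 len=5
Fragment 4: offset=17 len=2
Gaps: 11-16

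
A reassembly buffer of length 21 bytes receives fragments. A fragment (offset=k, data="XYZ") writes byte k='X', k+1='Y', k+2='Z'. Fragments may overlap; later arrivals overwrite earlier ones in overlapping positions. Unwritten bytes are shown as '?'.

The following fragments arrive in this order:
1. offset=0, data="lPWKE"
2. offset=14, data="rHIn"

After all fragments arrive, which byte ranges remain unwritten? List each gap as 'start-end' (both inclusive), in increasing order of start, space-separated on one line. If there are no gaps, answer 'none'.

Fragment 1: offset=0 len=5
Fragment 2: offset=14 len=4
Gaps: 5-13 18-20

Answer: 5-13 18-20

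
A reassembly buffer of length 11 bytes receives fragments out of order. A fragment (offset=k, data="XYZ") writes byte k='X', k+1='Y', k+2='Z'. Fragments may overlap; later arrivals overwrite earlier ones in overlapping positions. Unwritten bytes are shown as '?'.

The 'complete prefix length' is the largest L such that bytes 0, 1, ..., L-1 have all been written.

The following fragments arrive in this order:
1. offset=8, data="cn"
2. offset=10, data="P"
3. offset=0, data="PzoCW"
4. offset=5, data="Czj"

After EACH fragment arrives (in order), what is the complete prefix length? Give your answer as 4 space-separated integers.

Answer: 0 0 5 11

Derivation:
Fragment 1: offset=8 data="cn" -> buffer=????????cn? -> prefix_len=0
Fragment 2: offset=10 data="P" -> buffer=????????cnP -> prefix_len=0
Fragment 3: offset=0 data="PzoCW" -> buffer=PzoCW???cnP -> prefix_len=5
Fragment 4: offset=5 data="Czj" -> buffer=PzoCWCzjcnP -> prefix_len=11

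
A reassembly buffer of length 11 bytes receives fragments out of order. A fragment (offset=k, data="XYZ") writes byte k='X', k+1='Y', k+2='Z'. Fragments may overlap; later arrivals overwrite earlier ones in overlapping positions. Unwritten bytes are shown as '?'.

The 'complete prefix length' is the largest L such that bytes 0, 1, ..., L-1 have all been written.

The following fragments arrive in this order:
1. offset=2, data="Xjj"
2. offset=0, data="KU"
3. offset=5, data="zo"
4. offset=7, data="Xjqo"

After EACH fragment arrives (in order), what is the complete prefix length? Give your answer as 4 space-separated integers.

Fragment 1: offset=2 data="Xjj" -> buffer=??Xjj?????? -> prefix_len=0
Fragment 2: offset=0 data="KU" -> buffer=KUXjj?????? -> prefix_len=5
Fragment 3: offset=5 data="zo" -> buffer=KUXjjzo???? -> prefix_len=7
Fragment 4: offset=7 data="Xjqo" -> buffer=KUXjjzoXjqo -> prefix_len=11

Answer: 0 5 7 11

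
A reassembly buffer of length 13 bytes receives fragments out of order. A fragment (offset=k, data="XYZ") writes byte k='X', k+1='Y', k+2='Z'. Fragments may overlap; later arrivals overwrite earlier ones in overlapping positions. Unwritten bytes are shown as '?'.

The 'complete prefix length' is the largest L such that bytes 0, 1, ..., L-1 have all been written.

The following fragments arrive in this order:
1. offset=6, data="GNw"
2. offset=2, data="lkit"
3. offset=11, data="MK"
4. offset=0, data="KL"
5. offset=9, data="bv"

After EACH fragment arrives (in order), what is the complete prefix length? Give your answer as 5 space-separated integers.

Answer: 0 0 0 9 13

Derivation:
Fragment 1: offset=6 data="GNw" -> buffer=??????GNw???? -> prefix_len=0
Fragment 2: offset=2 data="lkit" -> buffer=??lkitGNw???? -> prefix_len=0
Fragment 3: offset=11 data="MK" -> buffer=??lkitGNw??MK -> prefix_len=0
Fragment 4: offset=0 data="KL" -> buffer=KLlkitGNw??MK -> prefix_len=9
Fragment 5: offset=9 data="bv" -> buffer=KLlkitGNwbvMK -> prefix_len=13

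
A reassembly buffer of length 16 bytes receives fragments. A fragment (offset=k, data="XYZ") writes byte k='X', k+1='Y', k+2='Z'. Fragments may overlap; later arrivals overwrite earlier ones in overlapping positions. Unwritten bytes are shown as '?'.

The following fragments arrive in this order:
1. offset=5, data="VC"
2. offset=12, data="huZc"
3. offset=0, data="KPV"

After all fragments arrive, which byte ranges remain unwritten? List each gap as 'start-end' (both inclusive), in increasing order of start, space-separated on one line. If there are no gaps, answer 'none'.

Fragment 1: offset=5 len=2
Fragment 2: offset=12 len=4
Fragment 3: offset=0 len=3
Gaps: 3-4 7-11

Answer: 3-4 7-11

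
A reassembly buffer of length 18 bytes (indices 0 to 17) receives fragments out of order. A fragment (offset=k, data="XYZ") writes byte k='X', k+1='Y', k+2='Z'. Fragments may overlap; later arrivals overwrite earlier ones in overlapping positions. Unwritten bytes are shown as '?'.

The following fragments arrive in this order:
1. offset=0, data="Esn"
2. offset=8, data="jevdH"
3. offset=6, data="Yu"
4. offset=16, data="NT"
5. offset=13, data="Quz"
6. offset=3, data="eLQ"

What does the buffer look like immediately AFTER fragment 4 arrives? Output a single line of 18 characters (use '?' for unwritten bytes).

Answer: Esn???YujevdH???NT

Derivation:
Fragment 1: offset=0 data="Esn" -> buffer=Esn???????????????
Fragment 2: offset=8 data="jevdH" -> buffer=Esn?????jevdH?????
Fragment 3: offset=6 data="Yu" -> buffer=Esn???YujevdH?????
Fragment 4: offset=16 data="NT" -> buffer=Esn???YujevdH???NT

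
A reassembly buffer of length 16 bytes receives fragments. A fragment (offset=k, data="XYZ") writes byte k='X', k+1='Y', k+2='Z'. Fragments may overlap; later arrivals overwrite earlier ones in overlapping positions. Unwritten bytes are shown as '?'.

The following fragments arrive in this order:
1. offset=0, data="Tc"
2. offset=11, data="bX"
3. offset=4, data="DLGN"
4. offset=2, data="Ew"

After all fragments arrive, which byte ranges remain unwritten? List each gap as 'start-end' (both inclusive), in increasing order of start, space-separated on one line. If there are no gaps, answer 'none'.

Fragment 1: offset=0 len=2
Fragment 2: offset=11 len=2
Fragment 3: offset=4 len=4
Fragment 4: offset=2 len=2
Gaps: 8-10 13-15

Answer: 8-10 13-15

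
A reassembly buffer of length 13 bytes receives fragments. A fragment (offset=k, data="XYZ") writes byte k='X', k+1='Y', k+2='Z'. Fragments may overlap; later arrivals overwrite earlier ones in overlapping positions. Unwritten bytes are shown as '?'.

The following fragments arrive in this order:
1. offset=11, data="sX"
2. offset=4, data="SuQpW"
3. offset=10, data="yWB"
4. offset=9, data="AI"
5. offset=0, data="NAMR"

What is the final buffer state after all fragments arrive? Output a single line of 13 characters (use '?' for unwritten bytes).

Fragment 1: offset=11 data="sX" -> buffer=???????????sX
Fragment 2: offset=4 data="SuQpW" -> buffer=????SuQpW??sX
Fragment 3: offset=10 data="yWB" -> buffer=????SuQpW?yWB
Fragment 4: offset=9 data="AI" -> buffer=????SuQpWAIWB
Fragment 5: offset=0 data="NAMR" -> buffer=NAMRSuQpWAIWB

Answer: NAMRSuQpWAIWB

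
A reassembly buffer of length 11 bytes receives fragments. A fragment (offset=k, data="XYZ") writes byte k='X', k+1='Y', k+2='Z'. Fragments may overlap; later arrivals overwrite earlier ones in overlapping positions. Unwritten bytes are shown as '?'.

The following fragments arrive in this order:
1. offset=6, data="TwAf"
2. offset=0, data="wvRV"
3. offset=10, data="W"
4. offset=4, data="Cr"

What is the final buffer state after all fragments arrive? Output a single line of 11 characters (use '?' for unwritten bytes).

Fragment 1: offset=6 data="TwAf" -> buffer=??????TwAf?
Fragment 2: offset=0 data="wvRV" -> buffer=wvRV??TwAf?
Fragment 3: offset=10 data="W" -> buffer=wvRV??TwAfW
Fragment 4: offset=4 data="Cr" -> buffer=wvRVCrTwAfW

Answer: wvRVCrTwAfW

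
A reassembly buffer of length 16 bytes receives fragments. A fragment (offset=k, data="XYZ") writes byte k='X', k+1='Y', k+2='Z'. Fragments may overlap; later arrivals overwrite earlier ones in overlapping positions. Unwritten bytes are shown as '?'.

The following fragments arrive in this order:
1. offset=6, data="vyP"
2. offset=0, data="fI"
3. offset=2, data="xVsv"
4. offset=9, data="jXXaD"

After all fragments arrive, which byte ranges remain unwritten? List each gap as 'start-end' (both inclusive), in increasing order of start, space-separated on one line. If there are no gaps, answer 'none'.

Fragment 1: offset=6 len=3
Fragment 2: offset=0 len=2
Fragment 3: offset=2 len=4
Fragment 4: offset=9 len=5
Gaps: 14-15

Answer: 14-15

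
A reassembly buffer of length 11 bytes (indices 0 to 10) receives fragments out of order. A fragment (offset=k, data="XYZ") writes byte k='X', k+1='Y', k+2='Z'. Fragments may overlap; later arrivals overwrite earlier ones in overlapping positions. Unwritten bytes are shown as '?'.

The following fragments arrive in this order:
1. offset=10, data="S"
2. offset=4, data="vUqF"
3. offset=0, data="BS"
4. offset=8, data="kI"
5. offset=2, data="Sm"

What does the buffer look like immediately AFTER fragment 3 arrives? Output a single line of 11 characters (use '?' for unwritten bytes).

Fragment 1: offset=10 data="S" -> buffer=??????????S
Fragment 2: offset=4 data="vUqF" -> buffer=????vUqF??S
Fragment 3: offset=0 data="BS" -> buffer=BS??vUqF??S

Answer: BS??vUqF??S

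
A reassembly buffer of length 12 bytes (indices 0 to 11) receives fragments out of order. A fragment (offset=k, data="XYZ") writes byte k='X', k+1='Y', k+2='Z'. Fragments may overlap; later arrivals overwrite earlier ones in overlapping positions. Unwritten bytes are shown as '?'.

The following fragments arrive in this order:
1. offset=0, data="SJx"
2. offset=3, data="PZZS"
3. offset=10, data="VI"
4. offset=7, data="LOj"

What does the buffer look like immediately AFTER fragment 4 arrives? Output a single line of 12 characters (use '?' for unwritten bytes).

Fragment 1: offset=0 data="SJx" -> buffer=SJx?????????
Fragment 2: offset=3 data="PZZS" -> buffer=SJxPZZS?????
Fragment 3: offset=10 data="VI" -> buffer=SJxPZZS???VI
Fragment 4: offset=7 data="LOj" -> buffer=SJxPZZSLOjVI

Answer: SJxPZZSLOjVI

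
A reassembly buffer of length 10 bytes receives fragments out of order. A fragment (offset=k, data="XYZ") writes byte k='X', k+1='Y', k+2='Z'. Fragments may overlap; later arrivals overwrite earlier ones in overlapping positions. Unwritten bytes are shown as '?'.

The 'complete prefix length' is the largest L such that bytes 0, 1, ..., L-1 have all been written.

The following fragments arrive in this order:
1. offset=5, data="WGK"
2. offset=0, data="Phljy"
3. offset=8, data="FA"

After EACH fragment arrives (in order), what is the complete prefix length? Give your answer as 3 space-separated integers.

Fragment 1: offset=5 data="WGK" -> buffer=?????WGK?? -> prefix_len=0
Fragment 2: offset=0 data="Phljy" -> buffer=PhljyWGK?? -> prefix_len=8
Fragment 3: offset=8 data="FA" -> buffer=PhljyWGKFA -> prefix_len=10

Answer: 0 8 10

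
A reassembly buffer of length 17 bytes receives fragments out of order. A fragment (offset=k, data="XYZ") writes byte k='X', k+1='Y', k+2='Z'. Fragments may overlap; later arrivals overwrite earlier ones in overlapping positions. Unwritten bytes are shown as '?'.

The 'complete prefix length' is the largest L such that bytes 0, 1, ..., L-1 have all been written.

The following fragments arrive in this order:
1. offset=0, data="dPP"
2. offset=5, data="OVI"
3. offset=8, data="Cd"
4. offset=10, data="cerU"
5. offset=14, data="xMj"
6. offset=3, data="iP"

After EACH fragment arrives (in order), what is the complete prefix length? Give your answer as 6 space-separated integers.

Fragment 1: offset=0 data="dPP" -> buffer=dPP?????????????? -> prefix_len=3
Fragment 2: offset=5 data="OVI" -> buffer=dPP??OVI????????? -> prefix_len=3
Fragment 3: offset=8 data="Cd" -> buffer=dPP??OVICd??????? -> prefix_len=3
Fragment 4: offset=10 data="cerU" -> buffer=dPP??OVICdcerU??? -> prefix_len=3
Fragment 5: offset=14 data="xMj" -> buffer=dPP??OVICdcerUxMj -> prefix_len=3
Fragment 6: offset=3 data="iP" -> buffer=dPPiPOVICdcerUxMj -> prefix_len=17

Answer: 3 3 3 3 3 17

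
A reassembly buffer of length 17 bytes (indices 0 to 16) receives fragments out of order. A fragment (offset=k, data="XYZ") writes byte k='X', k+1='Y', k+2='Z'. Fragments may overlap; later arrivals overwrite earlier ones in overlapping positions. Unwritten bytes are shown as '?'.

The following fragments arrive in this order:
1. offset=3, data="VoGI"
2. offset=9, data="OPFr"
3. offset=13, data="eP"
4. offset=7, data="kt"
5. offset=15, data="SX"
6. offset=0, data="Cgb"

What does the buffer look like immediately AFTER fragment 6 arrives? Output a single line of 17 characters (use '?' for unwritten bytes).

Answer: CgbVoGIktOPFrePSX

Derivation:
Fragment 1: offset=3 data="VoGI" -> buffer=???VoGI??????????
Fragment 2: offset=9 data="OPFr" -> buffer=???VoGI??OPFr????
Fragment 3: offset=13 data="eP" -> buffer=???VoGI??OPFreP??
Fragment 4: offset=7 data="kt" -> buffer=???VoGIktOPFreP??
Fragment 5: offset=15 data="SX" -> buffer=???VoGIktOPFrePSX
Fragment 6: offset=0 data="Cgb" -> buffer=CgbVoGIktOPFrePSX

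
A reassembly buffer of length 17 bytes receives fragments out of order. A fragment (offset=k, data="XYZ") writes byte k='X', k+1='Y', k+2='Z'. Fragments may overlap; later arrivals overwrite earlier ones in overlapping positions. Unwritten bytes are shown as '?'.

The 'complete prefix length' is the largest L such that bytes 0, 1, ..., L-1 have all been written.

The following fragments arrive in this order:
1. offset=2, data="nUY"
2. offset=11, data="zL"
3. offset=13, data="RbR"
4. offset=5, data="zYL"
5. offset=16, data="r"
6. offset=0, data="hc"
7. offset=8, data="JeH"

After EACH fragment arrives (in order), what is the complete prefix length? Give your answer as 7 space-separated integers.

Fragment 1: offset=2 data="nUY" -> buffer=??nUY???????????? -> prefix_len=0
Fragment 2: offset=11 data="zL" -> buffer=??nUY??????zL???? -> prefix_len=0
Fragment 3: offset=13 data="RbR" -> buffer=??nUY??????zLRbR? -> prefix_len=0
Fragment 4: offset=5 data="zYL" -> buffer=??nUYzYL???zLRbR? -> prefix_len=0
Fragment 5: offset=16 data="r" -> buffer=??nUYzYL???zLRbRr -> prefix_len=0
Fragment 6: offset=0 data="hc" -> buffer=hcnUYzYL???zLRbRr -> prefix_len=8
Fragment 7: offset=8 data="JeH" -> buffer=hcnUYzYLJeHzLRbRr -> prefix_len=17

Answer: 0 0 0 0 0 8 17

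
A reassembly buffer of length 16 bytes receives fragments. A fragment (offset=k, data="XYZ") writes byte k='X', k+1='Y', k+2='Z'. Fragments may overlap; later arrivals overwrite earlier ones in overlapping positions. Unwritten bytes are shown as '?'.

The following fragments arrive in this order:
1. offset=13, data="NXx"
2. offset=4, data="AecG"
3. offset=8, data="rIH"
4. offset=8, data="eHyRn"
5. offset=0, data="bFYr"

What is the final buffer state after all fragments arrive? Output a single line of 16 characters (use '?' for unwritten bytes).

Answer: bFYrAecGeHyRnNXx

Derivation:
Fragment 1: offset=13 data="NXx" -> buffer=?????????????NXx
Fragment 2: offset=4 data="AecG" -> buffer=????AecG?????NXx
Fragment 3: offset=8 data="rIH" -> buffer=????AecGrIH??NXx
Fragment 4: offset=8 data="eHyRn" -> buffer=????AecGeHyRnNXx
Fragment 5: offset=0 data="bFYr" -> buffer=bFYrAecGeHyRnNXx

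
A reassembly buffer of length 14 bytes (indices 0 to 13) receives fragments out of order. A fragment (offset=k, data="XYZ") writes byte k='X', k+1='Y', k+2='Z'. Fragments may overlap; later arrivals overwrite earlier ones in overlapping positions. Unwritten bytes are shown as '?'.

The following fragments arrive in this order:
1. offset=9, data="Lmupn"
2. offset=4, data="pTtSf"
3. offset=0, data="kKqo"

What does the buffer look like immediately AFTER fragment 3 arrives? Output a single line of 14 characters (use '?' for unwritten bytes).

Fragment 1: offset=9 data="Lmupn" -> buffer=?????????Lmupn
Fragment 2: offset=4 data="pTtSf" -> buffer=????pTtSfLmupn
Fragment 3: offset=0 data="kKqo" -> buffer=kKqopTtSfLmupn

Answer: kKqopTtSfLmupn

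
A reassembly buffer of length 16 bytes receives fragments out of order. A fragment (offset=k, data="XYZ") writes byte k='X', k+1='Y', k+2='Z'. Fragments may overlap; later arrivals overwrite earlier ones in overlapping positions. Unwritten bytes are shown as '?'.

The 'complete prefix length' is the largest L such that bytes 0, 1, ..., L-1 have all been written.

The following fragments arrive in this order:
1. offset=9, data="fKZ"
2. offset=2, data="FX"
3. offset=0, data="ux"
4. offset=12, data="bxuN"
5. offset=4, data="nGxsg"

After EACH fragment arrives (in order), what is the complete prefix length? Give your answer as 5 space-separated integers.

Answer: 0 0 4 4 16

Derivation:
Fragment 1: offset=9 data="fKZ" -> buffer=?????????fKZ???? -> prefix_len=0
Fragment 2: offset=2 data="FX" -> buffer=??FX?????fKZ???? -> prefix_len=0
Fragment 3: offset=0 data="ux" -> buffer=uxFX?????fKZ???? -> prefix_len=4
Fragment 4: offset=12 data="bxuN" -> buffer=uxFX?????fKZbxuN -> prefix_len=4
Fragment 5: offset=4 data="nGxsg" -> buffer=uxFXnGxsgfKZbxuN -> prefix_len=16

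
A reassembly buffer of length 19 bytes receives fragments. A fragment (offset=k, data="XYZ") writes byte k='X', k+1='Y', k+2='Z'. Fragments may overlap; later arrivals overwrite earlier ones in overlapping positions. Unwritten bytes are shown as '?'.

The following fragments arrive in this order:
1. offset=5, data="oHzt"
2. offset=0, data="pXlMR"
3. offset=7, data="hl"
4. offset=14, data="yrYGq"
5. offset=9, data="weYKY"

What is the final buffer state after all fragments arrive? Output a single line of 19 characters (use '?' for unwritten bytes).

Answer: pXlMRoHhlweYKYyrYGq

Derivation:
Fragment 1: offset=5 data="oHzt" -> buffer=?????oHzt??????????
Fragment 2: offset=0 data="pXlMR" -> buffer=pXlMRoHzt??????????
Fragment 3: offset=7 data="hl" -> buffer=pXlMRoHhl??????????
Fragment 4: offset=14 data="yrYGq" -> buffer=pXlMRoHhl?????yrYGq
Fragment 5: offset=9 data="weYKY" -> buffer=pXlMRoHhlweYKYyrYGq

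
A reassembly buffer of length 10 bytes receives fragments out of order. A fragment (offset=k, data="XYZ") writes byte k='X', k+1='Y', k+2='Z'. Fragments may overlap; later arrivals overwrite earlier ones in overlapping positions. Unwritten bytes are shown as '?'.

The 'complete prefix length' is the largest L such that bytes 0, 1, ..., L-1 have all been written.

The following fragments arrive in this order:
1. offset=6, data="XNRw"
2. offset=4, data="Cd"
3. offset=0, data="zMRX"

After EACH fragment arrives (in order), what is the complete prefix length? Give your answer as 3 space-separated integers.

Answer: 0 0 10

Derivation:
Fragment 1: offset=6 data="XNRw" -> buffer=??????XNRw -> prefix_len=0
Fragment 2: offset=4 data="Cd" -> buffer=????CdXNRw -> prefix_len=0
Fragment 3: offset=0 data="zMRX" -> buffer=zMRXCdXNRw -> prefix_len=10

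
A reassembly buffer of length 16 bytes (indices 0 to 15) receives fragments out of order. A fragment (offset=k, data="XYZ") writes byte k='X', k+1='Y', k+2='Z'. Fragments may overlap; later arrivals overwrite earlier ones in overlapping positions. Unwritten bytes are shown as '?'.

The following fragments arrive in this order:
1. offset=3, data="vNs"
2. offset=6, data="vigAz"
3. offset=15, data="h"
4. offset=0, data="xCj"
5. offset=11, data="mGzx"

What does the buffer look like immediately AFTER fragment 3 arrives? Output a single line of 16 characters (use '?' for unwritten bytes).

Fragment 1: offset=3 data="vNs" -> buffer=???vNs??????????
Fragment 2: offset=6 data="vigAz" -> buffer=???vNsvigAz?????
Fragment 3: offset=15 data="h" -> buffer=???vNsvigAz????h

Answer: ???vNsvigAz????h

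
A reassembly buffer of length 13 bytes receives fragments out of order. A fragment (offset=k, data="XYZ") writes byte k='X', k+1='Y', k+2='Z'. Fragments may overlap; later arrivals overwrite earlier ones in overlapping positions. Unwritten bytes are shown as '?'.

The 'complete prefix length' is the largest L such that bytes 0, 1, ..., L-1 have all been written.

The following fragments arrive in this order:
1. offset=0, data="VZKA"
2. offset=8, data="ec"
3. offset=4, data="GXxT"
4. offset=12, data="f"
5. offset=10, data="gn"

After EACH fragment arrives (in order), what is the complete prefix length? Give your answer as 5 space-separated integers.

Answer: 4 4 10 10 13

Derivation:
Fragment 1: offset=0 data="VZKA" -> buffer=VZKA????????? -> prefix_len=4
Fragment 2: offset=8 data="ec" -> buffer=VZKA????ec??? -> prefix_len=4
Fragment 3: offset=4 data="GXxT" -> buffer=VZKAGXxTec??? -> prefix_len=10
Fragment 4: offset=12 data="f" -> buffer=VZKAGXxTec??f -> prefix_len=10
Fragment 5: offset=10 data="gn" -> buffer=VZKAGXxTecgnf -> prefix_len=13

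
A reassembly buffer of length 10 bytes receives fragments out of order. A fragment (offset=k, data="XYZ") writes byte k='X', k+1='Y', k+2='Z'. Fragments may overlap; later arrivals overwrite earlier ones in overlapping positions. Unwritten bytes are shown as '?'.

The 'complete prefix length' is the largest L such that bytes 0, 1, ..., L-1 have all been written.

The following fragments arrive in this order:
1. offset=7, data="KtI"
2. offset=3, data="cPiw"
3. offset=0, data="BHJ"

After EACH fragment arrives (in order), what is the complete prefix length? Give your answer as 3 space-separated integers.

Answer: 0 0 10

Derivation:
Fragment 1: offset=7 data="KtI" -> buffer=???????KtI -> prefix_len=0
Fragment 2: offset=3 data="cPiw" -> buffer=???cPiwKtI -> prefix_len=0
Fragment 3: offset=0 data="BHJ" -> buffer=BHJcPiwKtI -> prefix_len=10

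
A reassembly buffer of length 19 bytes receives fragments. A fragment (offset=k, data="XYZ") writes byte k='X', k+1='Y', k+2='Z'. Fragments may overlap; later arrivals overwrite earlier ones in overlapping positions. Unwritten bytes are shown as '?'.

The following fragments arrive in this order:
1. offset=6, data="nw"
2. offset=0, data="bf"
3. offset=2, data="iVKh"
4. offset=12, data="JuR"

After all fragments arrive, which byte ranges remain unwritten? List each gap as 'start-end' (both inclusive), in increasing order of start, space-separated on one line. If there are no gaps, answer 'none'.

Answer: 8-11 15-18

Derivation:
Fragment 1: offset=6 len=2
Fragment 2: offset=0 len=2
Fragment 3: offset=2 len=4
Fragment 4: offset=12 len=3
Gaps: 8-11 15-18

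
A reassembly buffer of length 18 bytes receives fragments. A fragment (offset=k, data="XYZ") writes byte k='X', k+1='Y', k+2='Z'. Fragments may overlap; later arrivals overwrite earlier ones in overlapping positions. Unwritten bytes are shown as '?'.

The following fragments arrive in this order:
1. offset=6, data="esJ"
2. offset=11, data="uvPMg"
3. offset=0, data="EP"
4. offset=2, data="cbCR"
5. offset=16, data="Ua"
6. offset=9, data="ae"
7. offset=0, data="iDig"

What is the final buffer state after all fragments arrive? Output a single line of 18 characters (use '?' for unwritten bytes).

Answer: iDigCResJaeuvPMgUa

Derivation:
Fragment 1: offset=6 data="esJ" -> buffer=??????esJ?????????
Fragment 2: offset=11 data="uvPMg" -> buffer=??????esJ??uvPMg??
Fragment 3: offset=0 data="EP" -> buffer=EP????esJ??uvPMg??
Fragment 4: offset=2 data="cbCR" -> buffer=EPcbCResJ??uvPMg??
Fragment 5: offset=16 data="Ua" -> buffer=EPcbCResJ??uvPMgUa
Fragment 6: offset=9 data="ae" -> buffer=EPcbCResJaeuvPMgUa
Fragment 7: offset=0 data="iDig" -> buffer=iDigCResJaeuvPMgUa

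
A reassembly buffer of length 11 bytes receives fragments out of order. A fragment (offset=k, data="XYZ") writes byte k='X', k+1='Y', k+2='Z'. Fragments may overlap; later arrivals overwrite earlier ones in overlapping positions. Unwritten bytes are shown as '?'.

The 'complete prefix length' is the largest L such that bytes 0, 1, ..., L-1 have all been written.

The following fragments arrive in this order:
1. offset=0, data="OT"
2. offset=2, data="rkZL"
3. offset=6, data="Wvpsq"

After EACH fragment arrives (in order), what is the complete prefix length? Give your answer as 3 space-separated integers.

Fragment 1: offset=0 data="OT" -> buffer=OT????????? -> prefix_len=2
Fragment 2: offset=2 data="rkZL" -> buffer=OTrkZL????? -> prefix_len=6
Fragment 3: offset=6 data="Wvpsq" -> buffer=OTrkZLWvpsq -> prefix_len=11

Answer: 2 6 11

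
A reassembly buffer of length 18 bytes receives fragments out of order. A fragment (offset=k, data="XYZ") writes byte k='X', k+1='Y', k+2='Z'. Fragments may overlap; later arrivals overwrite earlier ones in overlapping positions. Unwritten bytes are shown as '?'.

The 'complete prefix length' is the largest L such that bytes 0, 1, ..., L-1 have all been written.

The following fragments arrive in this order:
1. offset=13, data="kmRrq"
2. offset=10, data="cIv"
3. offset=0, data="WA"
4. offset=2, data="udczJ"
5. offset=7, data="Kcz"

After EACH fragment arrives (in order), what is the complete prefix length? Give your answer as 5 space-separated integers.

Answer: 0 0 2 7 18

Derivation:
Fragment 1: offset=13 data="kmRrq" -> buffer=?????????????kmRrq -> prefix_len=0
Fragment 2: offset=10 data="cIv" -> buffer=??????????cIvkmRrq -> prefix_len=0
Fragment 3: offset=0 data="WA" -> buffer=WA????????cIvkmRrq -> prefix_len=2
Fragment 4: offset=2 data="udczJ" -> buffer=WAudczJ???cIvkmRrq -> prefix_len=7
Fragment 5: offset=7 data="Kcz" -> buffer=WAudczJKczcIvkmRrq -> prefix_len=18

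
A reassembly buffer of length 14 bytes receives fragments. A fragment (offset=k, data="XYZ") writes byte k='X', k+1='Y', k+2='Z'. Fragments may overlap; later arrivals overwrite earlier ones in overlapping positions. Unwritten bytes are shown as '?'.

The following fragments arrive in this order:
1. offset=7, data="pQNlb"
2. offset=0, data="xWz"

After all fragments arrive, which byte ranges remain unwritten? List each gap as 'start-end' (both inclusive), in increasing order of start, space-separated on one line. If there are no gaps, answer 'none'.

Fragment 1: offset=7 len=5
Fragment 2: offset=0 len=3
Gaps: 3-6 12-13

Answer: 3-6 12-13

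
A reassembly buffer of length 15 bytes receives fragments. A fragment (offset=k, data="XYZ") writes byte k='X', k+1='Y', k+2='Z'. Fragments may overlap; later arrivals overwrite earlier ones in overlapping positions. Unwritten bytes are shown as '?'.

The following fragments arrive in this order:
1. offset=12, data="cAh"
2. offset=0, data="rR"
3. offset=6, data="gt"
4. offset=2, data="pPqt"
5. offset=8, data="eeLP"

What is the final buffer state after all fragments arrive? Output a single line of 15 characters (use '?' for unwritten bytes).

Fragment 1: offset=12 data="cAh" -> buffer=????????????cAh
Fragment 2: offset=0 data="rR" -> buffer=rR??????????cAh
Fragment 3: offset=6 data="gt" -> buffer=rR????gt????cAh
Fragment 4: offset=2 data="pPqt" -> buffer=rRpPqtgt????cAh
Fragment 5: offset=8 data="eeLP" -> buffer=rRpPqtgteeLPcAh

Answer: rRpPqtgteeLPcAh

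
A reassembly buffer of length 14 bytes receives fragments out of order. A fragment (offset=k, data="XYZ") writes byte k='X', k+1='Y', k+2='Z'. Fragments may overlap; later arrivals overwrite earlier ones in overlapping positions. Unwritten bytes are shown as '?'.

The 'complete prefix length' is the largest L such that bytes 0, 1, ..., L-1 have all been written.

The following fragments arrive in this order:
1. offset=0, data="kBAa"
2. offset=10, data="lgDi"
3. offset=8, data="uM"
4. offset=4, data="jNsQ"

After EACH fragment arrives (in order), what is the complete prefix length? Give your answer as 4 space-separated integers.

Fragment 1: offset=0 data="kBAa" -> buffer=kBAa?????????? -> prefix_len=4
Fragment 2: offset=10 data="lgDi" -> buffer=kBAa??????lgDi -> prefix_len=4
Fragment 3: offset=8 data="uM" -> buffer=kBAa????uMlgDi -> prefix_len=4
Fragment 4: offset=4 data="jNsQ" -> buffer=kBAajNsQuMlgDi -> prefix_len=14

Answer: 4 4 4 14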